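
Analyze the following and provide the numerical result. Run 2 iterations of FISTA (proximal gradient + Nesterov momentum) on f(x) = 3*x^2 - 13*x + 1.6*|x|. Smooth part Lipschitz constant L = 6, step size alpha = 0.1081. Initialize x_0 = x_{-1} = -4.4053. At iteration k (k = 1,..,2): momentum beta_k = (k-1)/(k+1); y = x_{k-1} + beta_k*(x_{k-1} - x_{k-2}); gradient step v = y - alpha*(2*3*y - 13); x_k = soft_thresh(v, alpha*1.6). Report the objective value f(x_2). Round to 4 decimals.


FISTA on f(x) = 3*x^2 - 13*x + 1.6*|x|
L = 6, alpha = 0.1081
Iteration 1: beta = 0.0, y = -4.4053 + 0.0*(-4.4053 + 4.4053) = -4.4053
  grad(y) = -39.4318, v = y - alpha*grad = -0.1427
  prox(v) = soft_thresh(-0.1427, 0.173) = 0.0
Iteration 2: beta = 0.3333, y = 0.0 + 0.3333*(0.0 + 4.4053) = 1.4684
  grad(y) = -4.1894, v = y - alpha*grad = 1.9213
  prox(v) = soft_thresh(1.9213, 0.173) = 1.7483
f(x_2) = 3*1.7483^2 - 13*1.7483 + 1.6*|1.7483| = -10.761


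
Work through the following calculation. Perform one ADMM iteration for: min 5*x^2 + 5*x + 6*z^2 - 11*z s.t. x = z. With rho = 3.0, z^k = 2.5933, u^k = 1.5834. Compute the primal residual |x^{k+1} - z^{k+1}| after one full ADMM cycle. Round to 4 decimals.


ADMM iteration with rho = 3.0, z^k = 2.5933, u^k = 1.5834
Step 1: x-update.
Minimize 5*x^2 + 5*x + (3.0/2)*(x - 2.5933 + 1.5834)^2
FOC: (2*5 + 3.0)*x = -5 + 3.0*(2.5933 - 1.5834)
x^{k+1} = -0.1516
Step 2: z-update.
Minimize 6*z^2 - 11*z + (3.0/2)*(-0.1516 - z + 1.5834)^2
FOC: (2*6 + 3.0)*z = 11 + 3.0*(-0.1516 + 1.5834)
z^{k+1} = 1.0197
Step 3: u-update.
u^{k+1} = 1.5834 - 0.1516 - 1.0197 = 0.4121
Step 4: Primal residual = |-0.1516 - 1.0197| = 1.1713


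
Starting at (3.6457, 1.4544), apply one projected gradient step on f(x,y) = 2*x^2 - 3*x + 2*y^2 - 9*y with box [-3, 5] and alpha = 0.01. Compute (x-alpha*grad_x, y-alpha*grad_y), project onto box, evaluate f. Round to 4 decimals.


Step 1: Compute gradient at (3.6457, 1.4544).
grad_x = 2*2*3.6457 - 3 = 11.5828
grad_y = 2*2*1.4544 - 9 = -3.1824
Step 2: Gradient step.
x_raw = 3.6457 - 0.01*11.5828 = 3.5299
y_raw = 1.4544 - 0.01*-3.1824 = 1.4862
Step 3: Project onto [-3, 5].
x_proj = clip(3.5299) = 3.5299
y_proj = clip(1.4862) = 1.4862
Step 4: Evaluate f.
f(3.5299, 1.4862) = 5.3721


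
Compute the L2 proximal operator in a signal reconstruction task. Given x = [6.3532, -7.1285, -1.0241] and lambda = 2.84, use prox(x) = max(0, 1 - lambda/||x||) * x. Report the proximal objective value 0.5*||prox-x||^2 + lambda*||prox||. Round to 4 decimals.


Step 1: Compute ||x||.
||x|| = 9.6035
Step 2: Compute scaling factor.
scale = max(0, 1 - 2.84/9.6035) = 0.7043
Step 3: prox(x) = [4.4744, -5.0204, -0.7212]
||prox(x)|| = 6.7635
Step 4: Proximal objective.
0.5*||prox-x||^2 = 4.0328
lambda*||prox|| = 19.2083
Total = 23.2412


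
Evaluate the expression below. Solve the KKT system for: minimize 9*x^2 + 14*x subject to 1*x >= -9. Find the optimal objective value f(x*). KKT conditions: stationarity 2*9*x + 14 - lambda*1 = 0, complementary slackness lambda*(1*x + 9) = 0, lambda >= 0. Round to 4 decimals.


Step 1: Try lambda = 0 (constraint inactive).
Stationarity: 2*9*x + 14 = 0
x* = -14/(2*9) = -7/9 = -0.7778 (rounded; the exact value -7/9 is used below)
Check constraint: 1*-0.7778 = -0.7778 >= -9 -- satisfied.
Step 2: Compute optimal value.
f(x*) = 9*(-7/9)^2 + 14*(-7/9) = -5.4444


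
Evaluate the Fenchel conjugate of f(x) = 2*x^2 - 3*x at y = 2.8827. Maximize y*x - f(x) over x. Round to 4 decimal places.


f*(y) = sup_x {y*x - a*x^2 - b*x} = sup_x {(y-b)*x - a*x^2}
FOC: (y - b) - 2a*x = 0 => x* = (y - b)/(2a)
x* = (2.8827 + 3)/(2*2) = 1.4707
f*(2.8827) = (y-b)^2/(4a) = (2.8827 + 3)^2/(4*2)
= 34.6062/8 = 4.3258


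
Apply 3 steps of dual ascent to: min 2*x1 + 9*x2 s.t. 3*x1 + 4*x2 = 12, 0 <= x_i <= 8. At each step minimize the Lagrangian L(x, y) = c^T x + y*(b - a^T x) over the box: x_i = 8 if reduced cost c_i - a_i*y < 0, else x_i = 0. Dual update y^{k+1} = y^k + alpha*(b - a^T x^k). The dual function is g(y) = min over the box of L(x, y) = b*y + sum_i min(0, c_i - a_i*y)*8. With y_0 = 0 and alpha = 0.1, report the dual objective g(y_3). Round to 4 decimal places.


Dual ascent for LP: min 2*x1 + 9*x2, 3*x1 + 4*x2 = 12, 0 <= x_i <= 8
Step 1: y^k = 0.0, reduced costs: (2.0, 9.0)
  x^k = (0.0, 0.0), subgradient = b - a^T x = 12.0
  y^{k+1} = 0.0 + 0.1*12.0 = 1.2
Step 2: y^k = 1.2, reduced costs: (-1.6, 4.2)
  x^k = (8.0, 0.0), subgradient = b - a^T x = -12.0
  y^{k+1} = 1.2 + 0.1*-12.0 = -0.0
Step 3: y^k = -0.0, reduced costs: (2.0, 9.0)
  x^k = (0.0, 0.0), subgradient = b - a^T x = 12.0
  y^{k+1} = -0.0 + 0.1*12.0 = 1.2
Dual objective at y_3 = 1.2: reduced costs (-1.6, 4.2), box minimizer x = (8.0, 0.0)
g(y_3) = b*y + (c1 - a1*y)*x1 + (c2 - a2*y)*x2 = 12*1.2 + (-1.6)*8.0 + 4.2*0.0 = 14.4 - 12.8 + 0.0 = 1.6


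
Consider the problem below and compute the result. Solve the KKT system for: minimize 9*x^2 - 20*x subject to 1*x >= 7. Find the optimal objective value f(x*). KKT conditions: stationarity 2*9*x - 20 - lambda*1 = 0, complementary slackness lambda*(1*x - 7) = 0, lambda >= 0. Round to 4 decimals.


Step 1: Try lambda = 0 (constraint inactive).
x_unc = 20/(2*9) = 1.1111
Check: 1*1.1111 = 1.1111 < 7 -- violated!
Step 2: Constraint must be active: 1*x = 7
x* = 7/1 = 7.0
lambda = (2*9*7.0 - 20)/1 = 106.0
Step 3: Compute optimal value.
f(x*) = 9*7.0^2 - 20*7.0 = 301.0


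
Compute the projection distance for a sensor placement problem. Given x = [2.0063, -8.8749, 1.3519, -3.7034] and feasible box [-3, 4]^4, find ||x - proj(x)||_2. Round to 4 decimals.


Project each component onto [-3, 4].
clip(2.0063) = 2.0063, clip(-8.8749) = -3.0, clip(1.3519) = 1.3519, clip(-3.7034) = -3.0
Projection = [2.0063, -3.0, 1.3519, -3.0]
Squared diffs: [0.0, 34.5145, 0.0, 0.4948]
Distance = sqrt(35.0093) = 5.9169


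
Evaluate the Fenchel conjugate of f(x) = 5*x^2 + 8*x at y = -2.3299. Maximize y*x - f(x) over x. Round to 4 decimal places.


f*(y) = sup_x {y*x - a*x^2 - b*x} = sup_x {(y-b)*x - a*x^2}
FOC: (y - b) - 2a*x = 0 => x* = (y - b)/(2a)
x* = (-2.3299 - 8)/(2*5) = -1.033
f*(-2.3299) = (y-b)^2/(4a) = (-2.3299 - 8)^2/(4*5)
= 106.7068/20 = 5.3353


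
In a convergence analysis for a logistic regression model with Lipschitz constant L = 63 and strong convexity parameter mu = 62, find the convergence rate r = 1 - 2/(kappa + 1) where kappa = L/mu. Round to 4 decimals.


Step 1: Compute the condition number.
kappa = L/mu = 63/62 = 1.0161
Step 2: Compute the convergence rate.
r = 1 - 2/(kappa + 1) = 1 - 2*mu/(L + mu) = (L - mu)/(L + mu) = 1/125 = 0.008


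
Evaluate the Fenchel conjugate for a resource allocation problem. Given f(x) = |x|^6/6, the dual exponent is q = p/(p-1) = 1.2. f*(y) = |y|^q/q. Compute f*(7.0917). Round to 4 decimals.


The conjugate exponent q satisfies 1/p + 1/q = 1.
p = 6, so q = 6/(6 - 1) = 1.2
|y|^q = 7.0917^1.2 = 10.493
f*(7.0917) = 10.493 / 1.2 = 8.7442


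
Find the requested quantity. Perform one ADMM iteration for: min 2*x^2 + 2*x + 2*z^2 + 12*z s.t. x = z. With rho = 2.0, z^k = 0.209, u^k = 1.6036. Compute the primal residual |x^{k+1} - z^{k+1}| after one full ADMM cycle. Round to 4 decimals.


ADMM iteration with rho = 2.0, z^k = 0.209, u^k = 1.6036
Step 1: x-update.
Minimize 2*x^2 + 2*x + (2.0/2)*(x - 0.209 + 1.6036)^2
FOC: (2*2 + 2.0)*x = -2 + 2.0*(0.209 - 1.6036)
x^{k+1} = -0.7982
Step 2: z-update.
Minimize 2*z^2 + 12*z + (2.0/2)*(-0.7982 - z + 1.6036)^2
FOC: (2*2 + 2.0)*z = -12 + 2.0*(-0.7982 + 1.6036)
z^{k+1} = -1.7315
Step 3: u-update.
u^{k+1} = 1.6036 - 0.7982 + 1.7315 = 2.5369
Step 4: Primal residual = |-0.7982 + 1.7315| = 0.9333


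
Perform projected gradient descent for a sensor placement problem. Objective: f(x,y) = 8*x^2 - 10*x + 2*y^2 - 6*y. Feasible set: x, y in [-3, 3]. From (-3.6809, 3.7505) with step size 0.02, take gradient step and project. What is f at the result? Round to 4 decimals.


Step 1: Compute gradient at (-3.6809, 3.7505).
grad_x = 2*8*-3.6809 - 10 = -68.8944
grad_y = 2*2*3.7505 - 6 = 9.002
Step 2: Gradient step.
x_raw = -3.6809 - 0.02*-68.8944 = -2.303
y_raw = 3.7505 - 0.02*9.002 = 3.5705
Step 3: Project onto [-3, 3].
x_proj = clip(-2.303) = -2.303
y_proj = clip(3.5705) = 3.0
Step 4: Evaluate f.
f(-2.303, 3.0) = 65.461


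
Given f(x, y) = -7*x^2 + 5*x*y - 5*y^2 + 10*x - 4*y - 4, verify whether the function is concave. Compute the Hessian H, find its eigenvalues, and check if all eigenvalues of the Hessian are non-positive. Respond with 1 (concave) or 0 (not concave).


The Hessian of f(x,y) = -7*x^2 + 5*x*y - 5*y^2 + 10*x - 4*y - 4 is:
H = [[-14, 5], [5, -10]]
Trace = -14 - 10 = -24
Determinant = -14*-10 - (5)^2 = 115
Discriminant = (-24)^2 - 4*115 = 116.0
Eigenvalues: lambda_1 = -17.3852, lambda_2 = -6.6148
The function is concave.

1


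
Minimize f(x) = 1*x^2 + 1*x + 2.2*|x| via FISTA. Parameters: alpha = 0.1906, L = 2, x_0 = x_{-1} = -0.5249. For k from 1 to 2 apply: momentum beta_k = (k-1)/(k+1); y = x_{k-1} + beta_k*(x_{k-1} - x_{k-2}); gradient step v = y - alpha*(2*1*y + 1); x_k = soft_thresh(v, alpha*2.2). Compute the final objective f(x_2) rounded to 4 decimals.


FISTA on f(x) = 1*x^2 + 1*x + 2.2*|x|
L = 2, alpha = 0.1906
Iteration 1: beta = 0.0, y = -0.5249 + 0.0*(-0.5249 + 0.5249) = -0.5249
  grad(y) = -0.0498, v = y - alpha*grad = -0.5154
  prox(v) = soft_thresh(-0.5154, 0.4193) = -0.0961
Iteration 2: beta = 0.3333, y = -0.0961 + 0.3333*(-0.0961 + 0.5249) = 0.0468
  grad(y) = 1.0937, v = y - alpha*grad = -0.1616
  prox(v) = soft_thresh(-0.1616, 0.4193) = 0.0
f(x_2) = 1*0.0^2 + 1*0.0 + 2.2*|0.0| = 0.0


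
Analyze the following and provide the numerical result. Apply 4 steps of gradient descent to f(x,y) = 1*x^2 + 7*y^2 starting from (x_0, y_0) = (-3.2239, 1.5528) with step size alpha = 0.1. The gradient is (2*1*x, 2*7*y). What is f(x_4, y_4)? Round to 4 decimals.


Gradient descent on f(x,y) = 1*x^2 + 7*y^2.
Starting point: (-3.2239, 1.5528), alpha = 0.1
Step 1: grad_x = 2*1*-3.2239 = -6.4478, grad_y = 2*7*1.5528 = 21.7392
  x_1 = -3.2239 - 0.1*-6.4478 = -2.5791
  y_1 = 1.5528 - 0.1*21.7392 = -0.6211
Step 2: grad_x = 2*1*-2.5791 = -5.1582, grad_y = 2*7*-0.6211 = -8.6957
  x_2 = -2.5791 - 0.1*-5.1582 = -2.0633
  y_2 = -0.6211 - 0.1*-8.6957 = 0.2484
Step 3: grad_x = 2*1*-2.0633 = -4.1266, grad_y = 2*7*0.2484 = 3.4783
  x_3 = -2.0633 - 0.1*-4.1266 = -1.6506
  y_3 = 0.2484 - 0.1*3.4783 = -0.0994
Step 4: grad_x = 2*1*-1.6506 = -3.3013, grad_y = 2*7*-0.0994 = -1.3913
  x_4 = -1.6506 - 0.1*-3.3013 = -1.3205
  y_4 = -0.0994 - 0.1*-1.3913 = 0.0398
f(-1.3205, 0.0398) = 1*(-1.3205)^2 + 7*0.0398^2 = 1.7548


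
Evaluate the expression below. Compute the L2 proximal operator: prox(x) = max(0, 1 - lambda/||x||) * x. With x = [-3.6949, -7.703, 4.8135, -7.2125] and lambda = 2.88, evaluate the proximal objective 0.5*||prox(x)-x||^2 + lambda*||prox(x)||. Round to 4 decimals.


Step 1: Compute ||x||.
||x|| = 12.1729
Step 2: Compute scaling factor.
scale = max(0, 1 - 2.88/12.1729) = 0.7634
Step 3: prox(x) = [-2.8207, -5.8805, 3.6747, -5.5061]
||prox(x)|| = 9.2929
Step 4: Proximal objective.
0.5*||prox-x||^2 = 4.1472
lambda*||prox|| = 26.7636
Total = 30.9106


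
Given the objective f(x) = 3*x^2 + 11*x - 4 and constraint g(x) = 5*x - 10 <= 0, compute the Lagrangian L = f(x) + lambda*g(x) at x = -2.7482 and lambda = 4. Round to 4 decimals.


Step 1: Evaluate f(x).
f(-2.7482) = 3*(-2.7482)^2 + 11*(-2.7482) - 4 = -11.5724
Step 2: Evaluate g(x).
g(-2.7482) = 5*-2.7482 - 10 = -23.741
Step 3: Compute Lagrangian.
L = -11.5724 + 4*-23.741 = -106.5364


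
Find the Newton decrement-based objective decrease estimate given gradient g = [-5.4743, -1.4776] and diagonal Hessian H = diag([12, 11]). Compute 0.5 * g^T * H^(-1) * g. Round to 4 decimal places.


Step 1: H is diagonal, so H^(-1) * g = [-0.4562, -0.1343].
Step 2: g^T H^(-1) g = sum_i g_i^2 / H_ii
  = (-5.4743)^2/12 + (-1.4776)^2/11
  = 2.4973 + 0.1985 = 2.6958
Step 3: Objective decrease = 0.5 * g^T H^(-1) g = 1.3479


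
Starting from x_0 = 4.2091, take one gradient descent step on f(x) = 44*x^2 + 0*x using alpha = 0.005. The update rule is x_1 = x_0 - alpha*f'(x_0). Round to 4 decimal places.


We compute the gradient at x_0 and apply the update.
f'(x) = 88*x + 0
f'(4.2091) = 88*4.2091 + 0 = 370.4008
x_1 = 4.2091 - 0.005*370.4008 = 2.3571


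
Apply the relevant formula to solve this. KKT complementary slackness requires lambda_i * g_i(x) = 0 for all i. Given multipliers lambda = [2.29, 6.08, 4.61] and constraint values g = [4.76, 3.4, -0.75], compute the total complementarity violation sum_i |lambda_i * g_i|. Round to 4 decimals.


KKT complementary slackness check:
lambda_1 * g_1 = 2.29 * 4.76 = 10.9004
lambda_2 * g_2 = 6.08 * 3.4 = 20.672
lambda_3 * g_3 = 4.61 * -0.75 = -3.4575
Total violation = 10.9004 + 20.672 + 3.4575 = 35.0299


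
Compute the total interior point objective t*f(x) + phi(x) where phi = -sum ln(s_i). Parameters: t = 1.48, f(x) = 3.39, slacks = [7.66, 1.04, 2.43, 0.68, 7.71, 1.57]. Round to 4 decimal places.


Step 1: Compute log-barrier.
ln values: [2.036, 0.0392, 0.8879, -0.3857, 2.0425, 0.4511]
phi = -(2.036 + 0.0392 + 0.8879 - 0.3857 + 2.0425 + 0.4511) = -5.0711
Step 2: Compute augmented objective.
t*f(x) = 1.48*3.39 = 5.0172
Total = 5.0172 - 5.0711 = -0.0539


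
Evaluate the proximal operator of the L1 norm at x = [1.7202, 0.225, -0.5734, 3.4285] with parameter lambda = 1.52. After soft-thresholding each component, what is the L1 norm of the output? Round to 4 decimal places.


Soft-thresholding with lambda = 1.52:
prox(1.7202) = sign(1.7202)*max(|1.7202| - 1.52, 0) = 0.2002
prox(0.225) = sign(0.225)*max(|0.225| - 1.52, 0) = 0.0
prox(-0.5734) = sign(-0.5734)*max(|-0.5734| - 1.52, 0) = 0.0
prox(3.4285) = sign(3.4285)*max(|3.4285| - 1.52, 0) = 1.9085
prox(x) = [0.2002, 0.0, 0.0, 1.9085]
||prox(x)||_1 = 0.2002 + 0.0 + 0.0 + 1.9085 = 2.1087


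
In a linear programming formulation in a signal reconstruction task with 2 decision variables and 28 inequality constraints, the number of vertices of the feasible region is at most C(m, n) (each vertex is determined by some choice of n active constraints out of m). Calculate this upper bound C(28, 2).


Each vertex corresponds to some choice of n active constraints out of m, so the number of vertices is at most C(m, n) = m! / (n!(m-n)!).
m = 28, n = 2
Numerator: 28 * 27
Denominator: 2! = 2
C(28, 2) = 378


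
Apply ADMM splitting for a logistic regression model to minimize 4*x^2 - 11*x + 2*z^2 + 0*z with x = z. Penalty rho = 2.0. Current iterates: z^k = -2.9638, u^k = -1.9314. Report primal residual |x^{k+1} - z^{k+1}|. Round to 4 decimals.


ADMM iteration with rho = 2.0, z^k = -2.9638, u^k = -1.9314
Step 1: x-update.
Minimize 4*x^2 - 11*x + (2.0/2)*(x + 2.9638 - 1.9314)^2
FOC: (2*4 + 2.0)*x = 11 + 2.0*(-2.9638 + 1.9314)
x^{k+1} = 0.8935
Step 2: z-update.
Minimize 2*z^2 + 0*z + (2.0/2)*(0.8935 - z - 1.9314)^2
FOC: (2*2 + 2.0)*z = 0 + 2.0*(0.8935 - 1.9314)
z^{k+1} = -0.346
Step 3: u-update.
u^{k+1} = -1.9314 + 0.8935 + 0.346 = -0.6919
Step 4: Primal residual = |0.8935 + 0.346| = 1.2395


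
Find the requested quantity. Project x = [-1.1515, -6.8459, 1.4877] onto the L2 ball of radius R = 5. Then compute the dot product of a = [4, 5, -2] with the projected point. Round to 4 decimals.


Step 1: Compute ||x|| (intermediates to 6 decimals).
||x|| = sqrt((-1.1515)^2 + (-6.8459)^2 + 1.4877^2) = 7.099687
Step 2: Project.
Since ||x|| > R, scale = R/||x|| = 5/7.099687 = 0.704256, proj(x) = scale * x
proj(x) = [-0.810951, -4.821266, 1.047722]
Step 3: Dot product.
a^T * proj(x) = 4*(-0.810951) + 5*(-4.821266) - 2*1.047722 = -29.4456


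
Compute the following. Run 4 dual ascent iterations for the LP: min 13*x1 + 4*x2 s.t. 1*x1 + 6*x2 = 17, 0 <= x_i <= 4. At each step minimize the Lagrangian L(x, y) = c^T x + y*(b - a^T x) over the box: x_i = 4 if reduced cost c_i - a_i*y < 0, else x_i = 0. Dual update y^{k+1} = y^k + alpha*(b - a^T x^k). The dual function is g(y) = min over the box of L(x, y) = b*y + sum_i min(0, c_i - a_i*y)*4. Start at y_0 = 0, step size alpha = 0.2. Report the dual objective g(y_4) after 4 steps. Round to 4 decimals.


Dual ascent for LP: min 13*x1 + 4*x2, 1*x1 + 6*x2 = 17, 0 <= x_i <= 4
Step 1: y^k = 0.0, reduced costs: (13.0, 4.0)
  x^k = (0.0, 0.0), subgradient = b - a^T x = 17.0
  y^{k+1} = 0.0 + 0.2*17.0 = 3.4
Step 2: y^k = 3.4, reduced costs: (9.6, -16.4)
  x^k = (0.0, 4.0), subgradient = b - a^T x = -7.0
  y^{k+1} = 3.4 + 0.2*-7.0 = 2.0
Step 3: y^k = 2.0, reduced costs: (11.0, -8.0)
  x^k = (0.0, 4.0), subgradient = b - a^T x = -7.0
  y^{k+1} = 2.0 + 0.2*-7.0 = 0.6
Step 4: y^k = 0.6, reduced costs: (12.4, 0.4)
  x^k = (0.0, 0.0), subgradient = b - a^T x = 17.0
  y^{k+1} = 0.6 + 0.2*17.0 = 4.0
Dual objective at y_4 = 4.0: reduced costs (9.0, -20.0), box minimizer x = (0.0, 4.0)
g(y_4) = b*y + (c1 - a1*y)*x1 + (c2 - a2*y)*x2 = 17*4.0 + 9.0*0.0 + (-20.0)*4.0 = 68.0 + 0.0 - 80.0 = -12.0


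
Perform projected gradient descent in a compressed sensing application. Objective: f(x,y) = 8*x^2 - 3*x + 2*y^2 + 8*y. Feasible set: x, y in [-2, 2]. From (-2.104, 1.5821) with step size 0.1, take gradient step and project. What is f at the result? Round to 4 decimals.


Step 1: Compute gradient at (-2.104, 1.5821).
grad_x = 2*8*-2.104 - 3 = -36.664
grad_y = 2*2*1.5821 + 8 = 14.3284
Step 2: Gradient step.
x_raw = -2.104 - 0.1*-36.664 = 1.5624
y_raw = 1.5821 - 0.1*14.3284 = 0.1493
Step 3: Project onto [-2, 2].
x_proj = clip(1.5624) = 1.5624
y_proj = clip(0.1493) = 0.1493
Step 4: Evaluate f.
f(1.5624, 0.1493) = 16.0802


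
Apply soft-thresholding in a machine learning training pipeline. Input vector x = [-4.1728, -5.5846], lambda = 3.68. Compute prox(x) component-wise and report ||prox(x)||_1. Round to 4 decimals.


Soft-thresholding with lambda = 3.68:
prox(-4.1728) = sign(-4.1728)*max(|-4.1728| - 3.68, 0) = -0.4928
prox(-5.5846) = sign(-5.5846)*max(|-5.5846| - 3.68, 0) = -1.9046
prox(x) = [-0.4928, -1.9046]
||prox(x)||_1 = 0.4928 + 1.9046 = 2.3974


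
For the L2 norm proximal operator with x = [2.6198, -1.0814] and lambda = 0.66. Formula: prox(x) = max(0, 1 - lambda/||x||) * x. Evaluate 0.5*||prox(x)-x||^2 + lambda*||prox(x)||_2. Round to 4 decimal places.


Step 1: Compute ||x||.
||x|| = 2.8342
Step 2: Compute scaling factor.
scale = max(0, 1 - 0.66/2.8342) = 0.7671
Step 3: prox(x) = [2.0097, -0.8296]
||prox(x)|| = 2.1742
Step 4: Proximal objective.
0.5*||prox-x||^2 = 0.2178
lambda*||prox|| = 1.435
Total = 1.6528


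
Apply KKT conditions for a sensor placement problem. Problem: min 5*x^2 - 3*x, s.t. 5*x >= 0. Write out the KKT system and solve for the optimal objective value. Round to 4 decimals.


Step 1: Try lambda = 0 (constraint inactive).
Stationarity: 2*5*x - 3 = 0
x* = 3/(2*5) = 0.3
Check constraint: 5*0.3 = 1.5 >= 0 -- satisfied.
Step 2: Compute optimal value.
f(x*) = 5*0.3^2 - 3*0.3 = -0.45


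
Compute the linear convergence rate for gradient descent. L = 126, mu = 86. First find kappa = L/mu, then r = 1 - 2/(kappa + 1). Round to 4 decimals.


Step 1: Compute the condition number.
kappa = L/mu = 126/86 = 1.4651
Step 2: Compute the convergence rate.
r = 1 - 2/(kappa + 1) = 1 - 2*mu/(L + mu) = (L - mu)/(L + mu) = 40/212 = 0.1887


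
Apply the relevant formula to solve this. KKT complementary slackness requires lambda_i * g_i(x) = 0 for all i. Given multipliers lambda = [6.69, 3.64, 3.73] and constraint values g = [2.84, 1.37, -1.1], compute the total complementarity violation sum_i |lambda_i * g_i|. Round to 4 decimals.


KKT complementary slackness check:
lambda_1 * g_1 = 6.69 * 2.84 = 18.9996
lambda_2 * g_2 = 3.64 * 1.37 = 4.9868
lambda_3 * g_3 = 3.73 * -1.1 = -4.103
Total violation = 18.9996 + 4.9868 + 4.103 = 28.0894


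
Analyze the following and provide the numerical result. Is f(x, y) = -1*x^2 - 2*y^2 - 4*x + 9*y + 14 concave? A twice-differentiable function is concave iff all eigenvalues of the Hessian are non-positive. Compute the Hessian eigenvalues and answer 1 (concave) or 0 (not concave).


The Hessian of f(x,y) = -1*x^2 - 2*y^2 - 4*x + 9*y + 14 is:
H = [[-2, 0], [0, -4]]
Trace = -2 - 4 = -6
Determinant = -2*-4 - (0)^2 = 8
Discriminant = (-6)^2 - 4*8 = 4.0
Eigenvalues: lambda_1 = -4.0, lambda_2 = -2.0
The function is concave.

1


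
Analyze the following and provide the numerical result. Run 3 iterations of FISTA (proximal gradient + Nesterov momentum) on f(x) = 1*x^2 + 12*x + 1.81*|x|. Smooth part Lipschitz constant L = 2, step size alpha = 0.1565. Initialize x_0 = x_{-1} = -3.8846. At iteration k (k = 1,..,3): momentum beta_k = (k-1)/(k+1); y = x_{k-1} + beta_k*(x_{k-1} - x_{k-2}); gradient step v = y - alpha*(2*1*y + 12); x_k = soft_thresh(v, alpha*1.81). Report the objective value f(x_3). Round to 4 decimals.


FISTA on f(x) = 1*x^2 + 12*x + 1.81*|x|
L = 2, alpha = 0.1565
Iteration 1: beta = 0.0, y = -3.8846 + 0.0*(-3.8846 + 3.8846) = -3.8846
  grad(y) = 4.2308, v = y - alpha*grad = -4.5467
  prox(v) = soft_thresh(-4.5467, 0.2833) = -4.2635
Iteration 2: beta = 0.3333, y = -4.2635 + 0.3333*(-4.2635 + 3.8846) = -4.3897
  grad(y) = 3.2205, v = y - alpha*grad = -4.8938
  prox(v) = soft_thresh(-4.8938, 0.2833) = -4.6105
Iteration 3: beta = 0.5, y = -4.6105 + 0.5*(-4.6105 + 4.2635) = -4.784
  grad(y) = 2.432, v = y - alpha*grad = -5.1646
  prox(v) = soft_thresh(-5.1646, 0.2833) = -4.8813
f(x_3) = 1*(-4.8813)^2 + 12*(-4.8813) + 1.81*|-4.8813| = -25.9134


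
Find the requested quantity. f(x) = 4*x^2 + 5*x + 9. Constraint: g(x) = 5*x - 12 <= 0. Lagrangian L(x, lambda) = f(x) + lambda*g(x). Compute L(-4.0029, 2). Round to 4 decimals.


Step 1: Evaluate f(x).
f(-4.0029) = 4*(-4.0029)^2 + 5*(-4.0029) + 9 = 53.0783
Step 2: Evaluate g(x).
g(-4.0029) = 5*-4.0029 - 12 = -32.0145
Step 3: Compute Lagrangian.
L = 53.0783 + 2*-32.0145 = -10.9507


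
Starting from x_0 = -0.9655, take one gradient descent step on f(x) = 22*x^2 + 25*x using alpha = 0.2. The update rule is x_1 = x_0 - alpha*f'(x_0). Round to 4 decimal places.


We compute the gradient at x_0 and apply the update.
f'(x) = 44*x + 25
f'(-0.9655) = 44*-0.9655 + 25 = -17.482
x_1 = -0.9655 - 0.2*-17.482 = 2.5309


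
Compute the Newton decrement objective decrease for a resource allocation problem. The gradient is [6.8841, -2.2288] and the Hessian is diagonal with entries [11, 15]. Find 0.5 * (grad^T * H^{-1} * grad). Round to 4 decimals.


Step 1: H is diagonal, so H^(-1) * g = [0.6258, -0.1486].
Step 2: g^T H^(-1) g = sum_i g_i^2 / H_ii
  = (6.8841)^2/11 + (-2.2288)^2/15
  = 4.3083 + 0.3312 = 4.6394
Step 3: Objective decrease = 0.5 * g^T H^(-1) g = 2.3197


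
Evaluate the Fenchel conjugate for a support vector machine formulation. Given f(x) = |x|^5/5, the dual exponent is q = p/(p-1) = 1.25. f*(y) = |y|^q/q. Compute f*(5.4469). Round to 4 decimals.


The conjugate exponent q satisfies 1/p + 1/q = 1.
p = 5, so q = 5/(5 - 1) = 1.25
|y|^q = 5.4469^1.25 = 8.3212
f*(5.4469) = 8.3212 / 1.25 = 6.657


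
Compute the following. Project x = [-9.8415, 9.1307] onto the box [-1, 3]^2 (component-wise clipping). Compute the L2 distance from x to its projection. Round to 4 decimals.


Project each component onto [-1, 3].
clip(-9.8415) = -1.0, clip(9.1307) = 3.0
Projection = [-1.0, 3.0]
Squared diffs: [78.1721, 37.5855]
Distance = sqrt(115.7576) = 10.7591


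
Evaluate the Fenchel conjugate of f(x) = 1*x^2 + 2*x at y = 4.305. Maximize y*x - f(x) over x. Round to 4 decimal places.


f*(y) = sup_x {y*x - a*x^2 - b*x} = sup_x {(y-b)*x - a*x^2}
FOC: (y - b) - 2a*x = 0 => x* = (y - b)/(2a)
x* = (4.305 - 2)/(2*1) = 1.1525
f*(4.305) = (y-b)^2/(4a) = (4.305 - 2)^2/(4*1)
= 5.313/4 = 1.3283


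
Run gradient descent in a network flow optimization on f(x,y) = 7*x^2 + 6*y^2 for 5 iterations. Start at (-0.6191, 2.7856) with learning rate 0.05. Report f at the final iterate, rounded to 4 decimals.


Gradient descent on f(x,y) = 7*x^2 + 6*y^2.
Starting point: (-0.6191, 2.7856), alpha = 0.05
Step 1: grad_x = 2*7*-0.6191 = -8.6674, grad_y = 2*6*2.7856 = 33.4272
  x_1 = -0.6191 - 0.05*-8.6674 = -0.1857
  y_1 = 2.7856 - 0.05*33.4272 = 1.1142
Step 2: grad_x = 2*7*-0.1857 = -2.6002, grad_y = 2*6*1.1142 = 13.3709
  x_2 = -0.1857 - 0.05*-2.6002 = -0.0557
  y_2 = 1.1142 - 0.05*13.3709 = 0.4457
Step 3: grad_x = 2*7*-0.0557 = -0.7801, grad_y = 2*6*0.4457 = 5.3484
  x_3 = -0.0557 - 0.05*-0.7801 = -0.0167
  y_3 = 0.4457 - 0.05*5.3484 = 0.1783
Step 4: grad_x = 2*7*-0.0167 = -0.234, grad_y = 2*6*0.1783 = 2.1393
  x_4 = -0.0167 - 0.05*-0.234 = -0.005
  y_4 = 0.1783 - 0.05*2.1393 = 0.0713
Step 5: grad_x = 2*7*-0.005 = -0.0702, grad_y = 2*6*0.0713 = 0.8557
  x_5 = -0.005 - 0.05*-0.0702 = -0.0015
  y_5 = 0.0713 - 0.05*0.8557 = 0.0285
f(-0.0015, 0.0285) = 7*(-0.0015)^2 + 6*0.0285^2 = 0.0049


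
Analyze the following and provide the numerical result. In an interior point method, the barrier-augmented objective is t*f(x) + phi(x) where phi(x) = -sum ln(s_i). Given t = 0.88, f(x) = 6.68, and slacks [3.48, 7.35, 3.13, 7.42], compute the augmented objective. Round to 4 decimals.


Step 1: Compute log-barrier.
ln values: [1.247, 1.9947, 1.141, 2.0042]
phi = -(1.247 + 1.9947 + 1.141 + 2.0042) = -6.3869
Step 2: Compute augmented objective.
t*f(x) = 0.88*6.68 = 5.8784
Total = 5.8784 - 6.3869 = -0.5085


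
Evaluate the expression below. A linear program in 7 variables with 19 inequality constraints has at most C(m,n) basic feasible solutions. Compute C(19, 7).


Each vertex corresponds to some choice of n active constraints out of m, so the number of vertices is at most C(m, n) = m! / (n!(m-n)!).
m = 19, n = 7
Numerator: 19 * 18 * 17 * 16 * 15 * 14 * 13
Denominator: 7! = 5040
C(19, 7) = 50388


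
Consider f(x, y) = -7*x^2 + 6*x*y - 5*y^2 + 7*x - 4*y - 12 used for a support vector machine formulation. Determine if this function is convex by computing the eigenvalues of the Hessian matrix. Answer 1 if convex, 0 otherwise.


The Hessian of f(x,y) = -7*x^2 + 6*x*y - 5*y^2 + 7*x - 4*y - 12 is:
H = [[-14, 6], [6, -10]]
Trace = -14 - 10 = -24
Determinant = -14*-10 - (6)^2 = 104
Discriminant = (-24)^2 - 4*104 = 160.0
Eigenvalues: lambda_1 = -18.3246, lambda_2 = -5.6754
The function is not convex.

0


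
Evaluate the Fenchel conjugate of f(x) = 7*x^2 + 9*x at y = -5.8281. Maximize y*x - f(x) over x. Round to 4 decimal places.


f*(y) = sup_x {y*x - a*x^2 - b*x} = sup_x {(y-b)*x - a*x^2}
FOC: (y - b) - 2a*x = 0 => x* = (y - b)/(2a)
x* = (-5.8281 - 9)/(2*7) = -1.0592
f*(-5.8281) = (y-b)^2/(4a) = (-5.8281 - 9)^2/(4*7)
= 219.8725/28 = 7.8526


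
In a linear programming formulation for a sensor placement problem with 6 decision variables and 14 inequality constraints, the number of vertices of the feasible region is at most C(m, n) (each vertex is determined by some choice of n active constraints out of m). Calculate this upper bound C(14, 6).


Each vertex corresponds to some choice of n active constraints out of m, so the number of vertices is at most C(m, n) = m! / (n!(m-n)!).
m = 14, n = 6
Numerator: 14 * 13 * 12 * 11 * 10 * 9
Denominator: 6! = 720
C(14, 6) = 3003


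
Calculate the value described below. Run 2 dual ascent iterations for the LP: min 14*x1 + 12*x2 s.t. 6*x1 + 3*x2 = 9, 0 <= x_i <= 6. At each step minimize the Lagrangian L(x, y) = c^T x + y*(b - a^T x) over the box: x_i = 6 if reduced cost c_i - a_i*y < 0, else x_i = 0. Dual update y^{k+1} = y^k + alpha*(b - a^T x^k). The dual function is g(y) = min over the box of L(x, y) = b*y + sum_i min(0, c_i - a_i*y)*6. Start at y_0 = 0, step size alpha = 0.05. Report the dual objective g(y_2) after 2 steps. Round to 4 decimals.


Dual ascent for LP: min 14*x1 + 12*x2, 6*x1 + 3*x2 = 9, 0 <= x_i <= 6
Step 1: y^k = 0.0, reduced costs: (14.0, 12.0)
  x^k = (0.0, 0.0), subgradient = b - a^T x = 9.0
  y^{k+1} = 0.0 + 0.05*9.0 = 0.45
Step 2: y^k = 0.45, reduced costs: (11.3, 10.65)
  x^k = (0.0, 0.0), subgradient = b - a^T x = 9.0
  y^{k+1} = 0.45 + 0.05*9.0 = 0.9
Dual objective at y_2 = 0.9: reduced costs (8.6, 9.3), box minimizer x = (0.0, 0.0)
g(y_2) = b*y + (c1 - a1*y)*x1 + (c2 - a2*y)*x2 = 9*0.9 + 8.6*0.0 + 9.3*0.0 = 8.1 + 0.0 + 0.0 = 8.1


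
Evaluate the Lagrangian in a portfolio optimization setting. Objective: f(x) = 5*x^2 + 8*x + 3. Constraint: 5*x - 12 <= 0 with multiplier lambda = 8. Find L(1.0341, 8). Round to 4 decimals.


Step 1: Evaluate f(x).
f(1.0341) = 5*1.0341^2 + 8*1.0341 + 3 = 16.6196
Step 2: Evaluate g(x).
g(1.0341) = 5*1.0341 - 12 = -6.8295
Step 3: Compute Lagrangian.
L = 16.6196 + 8*-6.8295 = -38.0164


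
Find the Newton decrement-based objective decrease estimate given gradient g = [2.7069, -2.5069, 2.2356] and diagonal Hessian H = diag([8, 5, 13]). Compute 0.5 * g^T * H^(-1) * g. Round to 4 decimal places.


Step 1: H is diagonal, so H^(-1) * g = [0.3384, -0.5014, 0.172].
Step 2: g^T H^(-1) g = sum_i g_i^2 / H_ii
  = (2.7069)^2/8 + (-2.5069)^2/5 + (2.2356)^2/13
  = 0.9159 + 1.2569 + 0.3845 = 2.5573
Step 3: Objective decrease = 0.5 * g^T H^(-1) g = 1.2786


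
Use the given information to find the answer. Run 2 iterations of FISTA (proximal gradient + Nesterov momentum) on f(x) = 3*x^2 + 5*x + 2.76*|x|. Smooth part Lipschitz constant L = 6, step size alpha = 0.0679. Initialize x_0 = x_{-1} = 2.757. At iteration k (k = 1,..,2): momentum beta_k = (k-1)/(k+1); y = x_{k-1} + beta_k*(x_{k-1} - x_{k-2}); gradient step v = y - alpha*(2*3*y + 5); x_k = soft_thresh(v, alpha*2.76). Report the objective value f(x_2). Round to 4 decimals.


FISTA on f(x) = 3*x^2 + 5*x + 2.76*|x|
L = 6, alpha = 0.0679
Iteration 1: beta = 0.0, y = 2.757 + 0.0*(2.757 - 2.757) = 2.757
  grad(y) = 21.542, v = y - alpha*grad = 1.2943
  prox(v) = soft_thresh(1.2943, 0.1874) = 1.1069
Iteration 2: beta = 0.3333, y = 1.1069 + 0.3333*(1.1069 - 2.757) = 0.5569
  grad(y) = 8.3412, v = y - alpha*grad = -0.0095
  prox(v) = soft_thresh(-0.0095, 0.1874) = 0.0
f(x_2) = 3*0.0^2 + 5*0.0 + 2.76*|0.0| = 0.0


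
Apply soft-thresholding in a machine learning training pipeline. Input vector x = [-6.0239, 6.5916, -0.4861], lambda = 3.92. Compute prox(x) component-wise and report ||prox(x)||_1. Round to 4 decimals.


Soft-thresholding with lambda = 3.92:
prox(-6.0239) = sign(-6.0239)*max(|-6.0239| - 3.92, 0) = -2.1039
prox(6.5916) = sign(6.5916)*max(|6.5916| - 3.92, 0) = 2.6716
prox(-0.4861) = sign(-0.4861)*max(|-0.4861| - 3.92, 0) = 0.0
prox(x) = [-2.1039, 2.6716, 0.0]
||prox(x)||_1 = 2.1039 + 2.6716 + 0.0 = 4.7755


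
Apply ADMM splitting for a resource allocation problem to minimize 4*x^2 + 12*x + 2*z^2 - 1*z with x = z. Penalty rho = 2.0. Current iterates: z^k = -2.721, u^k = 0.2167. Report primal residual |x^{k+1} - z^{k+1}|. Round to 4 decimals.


ADMM iteration with rho = 2.0, z^k = -2.721, u^k = 0.2167
Step 1: x-update.
Minimize 4*x^2 + 12*x + (2.0/2)*(x + 2.721 + 0.2167)^2
FOC: (2*4 + 2.0)*x = -12 + 2.0*(-2.721 - 0.2167)
x^{k+1} = -1.7875
Step 2: z-update.
Minimize 2*z^2 - 1*z + (2.0/2)*(-1.7875 - z + 0.2167)^2
FOC: (2*2 + 2.0)*z = 1 + 2.0*(-1.7875 + 0.2167)
z^{k+1} = -0.3569
Step 3: u-update.
u^{k+1} = 0.2167 - 1.7875 + 0.3569 = -1.2139
Step 4: Primal residual = |-1.7875 + 0.3569| = 1.4306


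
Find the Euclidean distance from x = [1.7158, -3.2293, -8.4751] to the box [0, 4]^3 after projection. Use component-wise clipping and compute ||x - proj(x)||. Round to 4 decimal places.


Project each component onto [0, 4].
clip(1.7158) = 1.7158, clip(-3.2293) = 0.0, clip(-8.4751) = 0.0
Projection = [1.7158, 0.0, 0.0]
Squared diffs: [0.0, 10.4284, 71.8273]
Distance = sqrt(82.2557) = 9.0695


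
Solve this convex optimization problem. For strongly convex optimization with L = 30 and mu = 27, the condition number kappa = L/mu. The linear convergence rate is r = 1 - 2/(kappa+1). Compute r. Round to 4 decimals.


Step 1: Compute the condition number.
kappa = L/mu = 30/27 = 1.1111
Step 2: Compute the convergence rate.
r = 1 - 2/(kappa + 1) = 1 - 2*mu/(L + mu) = (L - mu)/(L + mu) = 3/57 = 0.0526


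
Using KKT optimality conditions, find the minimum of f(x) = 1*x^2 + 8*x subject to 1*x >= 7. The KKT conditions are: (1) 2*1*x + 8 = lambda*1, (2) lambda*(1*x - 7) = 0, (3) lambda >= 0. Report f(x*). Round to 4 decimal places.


Step 1: Try lambda = 0 (constraint inactive).
x_unc = -8/(2*1) = -4.0
Check: 1*-4.0 = -4.0 < 7 -- violated!
Step 2: Constraint must be active: 1*x = 7
x* = 7/1 = 7.0
lambda = (2*1*7.0 + 8)/1 = 22.0
Step 3: Compute optimal value.
f(x*) = 1*7.0^2 + 8*7.0 = 105.0


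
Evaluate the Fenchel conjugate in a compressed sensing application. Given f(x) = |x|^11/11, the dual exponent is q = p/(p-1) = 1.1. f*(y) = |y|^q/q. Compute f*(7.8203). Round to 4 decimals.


The conjugate exponent q satisfies 1/p + 1/q = 1.
p = 11, so q = 11/(11 - 1) = 1.1
|y|^q = 7.8203^1.1 = 9.6061
f*(7.8203) = 9.6061 / 1.1 = 8.7328


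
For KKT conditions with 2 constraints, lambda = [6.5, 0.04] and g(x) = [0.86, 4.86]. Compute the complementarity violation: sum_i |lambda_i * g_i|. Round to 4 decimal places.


KKT complementary slackness check:
lambda_1 * g_1 = 6.5 * 0.86 = 5.59
lambda_2 * g_2 = 0.04 * 4.86 = 0.1944
Total violation = 5.59 + 0.1944 = 5.7844


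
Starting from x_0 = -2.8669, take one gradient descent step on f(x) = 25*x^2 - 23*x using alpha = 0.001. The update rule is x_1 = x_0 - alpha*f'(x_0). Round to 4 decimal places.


We compute the gradient at x_0 and apply the update.
f'(x) = 50*x - 23
f'(-2.8669) = 50*-2.8669 - 23 = -166.345
x_1 = -2.8669 - 0.001*-166.345 = -2.7006


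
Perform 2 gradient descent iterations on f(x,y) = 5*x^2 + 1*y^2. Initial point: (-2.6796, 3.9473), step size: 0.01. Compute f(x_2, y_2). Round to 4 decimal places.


Gradient descent on f(x,y) = 5*x^2 + 1*y^2.
Starting point: (-2.6796, 3.9473), alpha = 0.01
Step 1: grad_x = 2*5*-2.6796 = -26.796, grad_y = 2*1*3.9473 = 7.8946
  x_1 = -2.6796 - 0.01*-26.796 = -2.4116
  y_1 = 3.9473 - 0.01*7.8946 = 3.8684
Step 2: grad_x = 2*5*-2.4116 = -24.1164, grad_y = 2*1*3.8684 = 7.7367
  x_2 = -2.4116 - 0.01*-24.1164 = -2.1705
  y_2 = 3.8684 - 0.01*7.7367 = 3.791
f(-2.1705, 3.791) = 5*(-2.1705)^2 + 1*3.791^2 = 37.9264


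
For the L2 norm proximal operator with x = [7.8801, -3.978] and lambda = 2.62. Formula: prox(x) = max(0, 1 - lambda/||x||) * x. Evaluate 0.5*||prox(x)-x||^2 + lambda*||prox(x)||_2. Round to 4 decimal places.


Step 1: Compute ||x||.
||x|| = 8.8273
Step 2: Compute scaling factor.
scale = max(0, 1 - 2.62/8.8273) = 0.7032
Step 3: prox(x) = [5.5412, -2.7973]
||prox(x)|| = 6.2073
Step 4: Proximal objective.
0.5*||prox-x||^2 = 3.4322
lambda*||prox|| = 16.2631
Total = 19.6952


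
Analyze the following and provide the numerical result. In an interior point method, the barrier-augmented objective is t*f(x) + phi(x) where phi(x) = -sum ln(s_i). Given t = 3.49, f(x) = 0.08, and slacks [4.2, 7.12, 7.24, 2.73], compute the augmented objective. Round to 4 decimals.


Step 1: Compute log-barrier.
ln values: [1.4351, 1.9629, 1.9796, 1.0043]
phi = -(1.4351 + 1.9629 + 1.9796 + 1.0043) = -6.3819
Step 2: Compute augmented objective.
t*f(x) = 3.49*0.08 = 0.2792
Total = 0.2792 - 6.3819 = -6.1027


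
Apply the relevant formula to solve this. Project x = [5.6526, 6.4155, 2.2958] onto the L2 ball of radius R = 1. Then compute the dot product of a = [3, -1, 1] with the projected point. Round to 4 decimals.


Step 1: Compute ||x|| (intermediates to 6 decimals).
||x|| = sqrt(5.6526^2 + 6.4155^2 + 2.2958^2) = 8.853317
Step 2: Project.
Since ||x|| > R, scale = R/||x|| = 1/8.853317 = 0.112952, proj(x) = scale * x
proj(x) = [0.638472, 0.724644, 0.259315]
Step 3: Dot product.
a^T * proj(x) = 3*0.638472 - 1*0.724644 + 1*0.259315 = 1.4501


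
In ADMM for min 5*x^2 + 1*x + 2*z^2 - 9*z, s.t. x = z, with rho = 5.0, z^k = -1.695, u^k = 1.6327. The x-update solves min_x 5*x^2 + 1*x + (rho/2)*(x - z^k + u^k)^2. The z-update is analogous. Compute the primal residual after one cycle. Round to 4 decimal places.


ADMM iteration with rho = 5.0, z^k = -1.695, u^k = 1.6327
Step 1: x-update.
Minimize 5*x^2 + 1*x + (5.0/2)*(x + 1.695 + 1.6327)^2
FOC: (2*5 + 5.0)*x = -1 + 5.0*(-1.695 - 1.6327)
x^{k+1} = -1.1759
Step 2: z-update.
Minimize 2*z^2 - 9*z + (5.0/2)*(-1.1759 - z + 1.6327)^2
FOC: (2*2 + 5.0)*z = 9 + 5.0*(-1.1759 + 1.6327)
z^{k+1} = 1.2538
Step 3: u-update.
u^{k+1} = 1.6327 - 1.1759 - 1.2538 = -0.797
Step 4: Primal residual = |-1.1759 - 1.2538| = 2.4297


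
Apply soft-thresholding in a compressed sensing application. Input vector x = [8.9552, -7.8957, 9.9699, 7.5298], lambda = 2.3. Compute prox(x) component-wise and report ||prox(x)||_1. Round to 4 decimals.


Soft-thresholding with lambda = 2.3:
prox(8.9552) = sign(8.9552)*max(|8.9552| - 2.3, 0) = 6.6552
prox(-7.8957) = sign(-7.8957)*max(|-7.8957| - 2.3, 0) = -5.5957
prox(9.9699) = sign(9.9699)*max(|9.9699| - 2.3, 0) = 7.6699
prox(7.5298) = sign(7.5298)*max(|7.5298| - 2.3, 0) = 5.2298
prox(x) = [6.6552, -5.5957, 7.6699, 5.2298]
||prox(x)||_1 = 6.6552 + 5.5957 + 7.6699 + 5.2298 = 25.1506


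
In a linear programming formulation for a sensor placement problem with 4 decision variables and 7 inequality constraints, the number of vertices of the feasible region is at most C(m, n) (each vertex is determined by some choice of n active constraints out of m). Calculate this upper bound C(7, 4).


Each vertex corresponds to some choice of n active constraints out of m, so the number of vertices is at most C(m, n) = m! / (n!(m-n)!).
m = 7, n = 4
Numerator: 7 * 6 * 5 * 4
Denominator: 4! = 24
C(7, 4) = 35


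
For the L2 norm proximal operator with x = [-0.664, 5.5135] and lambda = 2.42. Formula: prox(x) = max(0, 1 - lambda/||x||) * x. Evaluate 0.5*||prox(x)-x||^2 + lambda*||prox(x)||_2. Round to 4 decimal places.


Step 1: Compute ||x||.
||x|| = 5.5533
Step 2: Compute scaling factor.
scale = max(0, 1 - 2.42/5.5533) = 0.5642
Step 3: prox(x) = [-0.3746, 3.1109]
||prox(x)|| = 3.1333
Step 4: Proximal objective.
0.5*||prox-x||^2 = 2.9282
lambda*||prox|| = 7.5826
Total = 10.5109


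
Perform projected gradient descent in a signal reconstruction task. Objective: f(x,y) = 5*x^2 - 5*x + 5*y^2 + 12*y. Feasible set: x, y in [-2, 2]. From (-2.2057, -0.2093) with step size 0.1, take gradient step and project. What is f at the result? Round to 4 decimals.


Step 1: Compute gradient at (-2.2057, -0.2093).
grad_x = 2*5*-2.2057 - 5 = -27.057
grad_y = 2*5*-0.2093 + 12 = 9.907
Step 2: Gradient step.
x_raw = -2.2057 - 0.1*-27.057 = 0.5
y_raw = -0.2093 - 0.1*9.907 = -1.2
Step 3: Project onto [-2, 2].
x_proj = clip(0.5) = 0.5
y_proj = clip(-1.2) = -1.2
Step 4: Evaluate f.
f(0.5, -1.2) = -8.45


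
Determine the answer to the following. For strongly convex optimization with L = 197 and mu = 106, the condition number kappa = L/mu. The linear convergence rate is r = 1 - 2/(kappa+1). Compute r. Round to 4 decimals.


Step 1: Compute the condition number.
kappa = L/mu = 197/106 = 1.8585
Step 2: Compute the convergence rate.
r = 1 - 2/(kappa + 1) = 1 - 2*mu/(L + mu) = (L - mu)/(L + mu) = 91/303 = 0.3003


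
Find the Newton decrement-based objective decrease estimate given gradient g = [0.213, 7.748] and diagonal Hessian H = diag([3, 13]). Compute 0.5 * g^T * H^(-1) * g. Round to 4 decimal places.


Step 1: H is diagonal, so H^(-1) * g = [0.071, 0.596].
Step 2: g^T H^(-1) g = sum_i g_i^2 / H_ii
  = (0.213)^2/3 + (7.748)^2/13
  = 0.0151 + 4.6178 = 4.6329
Step 3: Objective decrease = 0.5 * g^T H^(-1) g = 2.3165


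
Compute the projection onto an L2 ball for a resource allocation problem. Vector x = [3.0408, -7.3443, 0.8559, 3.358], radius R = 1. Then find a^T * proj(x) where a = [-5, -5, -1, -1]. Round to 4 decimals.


Step 1: Compute ||x|| (intermediates to 6 decimals).
||x|| = sqrt(3.0408^2 + (-7.3443)^2 + 0.8559^2 + 3.358^2) = 8.671444
Step 2: Project.
Since ||x|| > R, scale = R/||x|| = 1/8.671444 = 0.115321, proj(x) = scale * x
proj(x) = [0.350668, -0.846952, 0.098703, 0.387248]
Step 3: Dot product.
a^T * proj(x) = -5*0.350668 - 5*(-0.846952) - 1*0.098703 - 1*0.387248 = 1.9955


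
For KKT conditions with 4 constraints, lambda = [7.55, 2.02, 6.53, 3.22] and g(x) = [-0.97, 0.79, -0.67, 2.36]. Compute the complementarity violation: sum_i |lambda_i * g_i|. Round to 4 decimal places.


KKT complementary slackness check:
lambda_1 * g_1 = 7.55 * -0.97 = -7.3235
lambda_2 * g_2 = 2.02 * 0.79 = 1.5958
lambda_3 * g_3 = 6.53 * -0.67 = -4.3751
lambda_4 * g_4 = 3.22 * 2.36 = 7.5992
Total violation = 7.3235 + 1.5958 + 4.3751 + 7.5992 = 20.8936
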